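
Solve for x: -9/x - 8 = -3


Subtract -8 from both sides: -9/x = 5
Multiply both sides by x: -9 = 5 * x
Divide by 5: x = -9/5

x = -9/5


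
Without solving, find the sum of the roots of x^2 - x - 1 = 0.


By Vieta's formulas for ax^2 + bx + c = 0:
  Sum of roots = -b/a
  Product of roots = c/a

Here a = 1, b = -1, c = -1
Sum = -(-1)/1 = 1
Product = -1/1 = -1

Sum = 1


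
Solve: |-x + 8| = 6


An absolute value equation |expr| = 6 gives two cases:
Case 1: -x + 8 = 6
  -x = -2, so x = 2
Case 2: -x + 8 = -6
  -x = -14, so x = 14

x = 2, x = 14


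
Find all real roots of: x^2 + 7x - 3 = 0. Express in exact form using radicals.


Using the quadratic formula: x = (-b ± sqrt(b^2 - 4ac)) / (2a)
Here a = 1, b = 7, c = -3
Discriminant = b^2 - 4ac = 7^2 - 4(1)(-3) = 49 + 12 = 61
Since discriminant = 61 > 0, there are two real roots.
x = (-7 ± sqrt(61)) / 2
Numerically: x ≈ 0.4051 or x ≈ -7.4051

x = (-7 + sqrt(61)) / 2 or x = (-7 - sqrt(61)) / 2


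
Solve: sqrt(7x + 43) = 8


Square both sides: 7x + 43 = 8^2 = 64
7x = 64 - 43 = 21
x = 3
Check: sqrt(7*3 + 43) = sqrt(64) = 8 ✓

x = 3


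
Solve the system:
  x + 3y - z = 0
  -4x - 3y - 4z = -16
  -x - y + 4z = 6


Using Cramer's rule. Expand each determinant along the first row.
D  = 1*[(-3)*4 - (-4)*(-1)] - 3*[(-4)*4 - (-4)*(-1)] + (-1)*[(-4)*(-1) - (-3)*(-1)]
  = 1*(-16) - 3*(-20) + (-1)*(1) = 43
Dx = 0*[(-3)*4 - (-4)*(-1)] - 3*[(-16)*4 - (-4)*6] + (-1)*[(-16)*(-1) - (-3)*6]
  = 0*(-16) - 3*(-40) + (-1)*(34) = 86
Dy = 1*[(-16)*4 - (-4)*6] - 0*[(-4)*4 - (-4)*(-1)] + (-1)*[(-4)*6 - (-16)*(-1)]
  = 1*(-40) - 0*(-20) + (-1)*(-40) = 0
Dz = 1*[(-3)*6 - (-16)*(-1)] - 3*[(-4)*6 - (-16)*(-1)] + 0*[(-4)*(-1) - (-3)*(-1)]
  = 1*(-34) - 3*(-40) + 0*(1) = 86
x = Dx/D = 86/43 = 2, y = Dy/D = 0/43 = 0, z = Dz/D = 86/43 = 2
Check eq1: (1)(2) + (3)(0) + (-1)(2) = 0 = 0 ✓
Check eq2: (-4)(2) + (-3)(0) + (-4)(2) = -16 = -16 ✓
Check eq3: (-1)(2) + (-1)(0) + (4)(2) = 6 = 6 ✓

x = 2, y = 0, z = 2


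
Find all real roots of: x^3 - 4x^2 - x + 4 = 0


Let p(x) = x^3 - 4x^2 - x + 4. By the rational root theorem (leading coefficient 1), any rational root is an integer divisor of 4: try ±1, ±2, ... in turn.
Test x = 1: value = 0 ✓, so (x - 1) is a factor.
Synthetic division by (x - 1): bring down 1; 1(1) - 4 = -3; (-3)(1) - 1 = -4; (-4)(1) + 4 = 0 → quotient x^2 - 3x - 4, remainder 0.
Solve the quadratic x^2 - 3x - 4 = 0: discriminant = (-3)^2 - 4(1)(-4) = 9 + 16 = 25.
sqrt(25) = 5, so x = (3 ± 5)/2: x = 4 or x = -1.

x = -1, x = 1, x = 4


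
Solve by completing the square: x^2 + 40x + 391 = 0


Start: x^2 + 40x + 391 = 0
Move constant: x^2 + 40x = -391
Half of 40 is 20, squared is 400
Add 400 to both sides: x^2 + 40x + 400 = 9
(x + 20)^2 = 9
x + 20 = ±3
x = -20 + 3 = -17 or x = -20 - 3 = -23

x = -23, x = -17


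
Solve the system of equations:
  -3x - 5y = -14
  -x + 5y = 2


Using Cramer's rule:
Determinant D = (-3)(5) - (-1)(-5) = -15 - 5 = -20
Dx = (-14)(5) - (2)(-5) = -70 + 10 = -60
Dy = (-3)(2) - (-1)(-14) = -6 - 14 = -20
x = Dx/D = -60/-20 = 3
y = Dy/D = -20/-20 = 1

x = 3, y = 1


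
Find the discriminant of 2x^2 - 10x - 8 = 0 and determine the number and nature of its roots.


For ax^2 + bx + c = 0, discriminant D = b^2 - 4ac
Here a = 2, b = -10, c = -8
D = (-10)^2 - 4(2)(-8) = 100 + 64 = 164

D = 164 > 0 but not a perfect square
The equation has 2 distinct real irrational roots.

Discriminant = 164, 2 distinct real irrational roots


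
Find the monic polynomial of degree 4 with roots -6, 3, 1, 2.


A monic polynomial with roots -6, 3, 1, 2 is:
p(x) = (x + 6)(x - 3)(x - 1)(x - 2)
After multiplying by (x + 6): x + 6
After multiplying by (x - 3): x^2 + 3x - 18
After multiplying by (x - 1): x^3 + 2x^2 - 21x + 18
After multiplying by (x - 2): x^4 - 25x^2 + 60x - 36

x^4 - 25x^2 + 60x - 36


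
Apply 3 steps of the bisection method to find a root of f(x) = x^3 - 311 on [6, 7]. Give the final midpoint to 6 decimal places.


f(x) = x^3 - 311
f(6) = -95 < 0
f(7) = 32 > 0

Step 1: midpoint = (6.000000 + 7.000000)/2 = 6.500000
  f(6.500000) = -36.375000
  f(mid) < 0, so root is in [6.500000, 7.000000]

Step 2: midpoint = (6.500000 + 7.000000)/2 = 6.750000
  f(6.750000) = -3.453125
  f(mid) < 0, so root is in [6.750000, 7.000000]

Step 3: midpoint = (6.750000 + 7.000000)/2 = 6.875000
  f(6.875000) = 13.951172
  f(mid) > 0, so root is in [6.750000, 6.875000]

midpoint = 6.875000


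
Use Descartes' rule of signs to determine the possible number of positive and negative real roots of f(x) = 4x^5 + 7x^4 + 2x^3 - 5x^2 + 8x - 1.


Descartes' rule of signs:

For positive roots, count sign changes in f(x) = 4x^5 + 7x^4 + 2x^3 - 5x^2 + 8x - 1:
Signs of coefficients: +, +, +, -, +, -
Number of sign changes: 3
Possible positive real roots: 3, 1

For negative roots, examine f(-x) = -4x^5 + 7x^4 - 2x^3 - 5x^2 - 8x - 1:
Signs of coefficients: -, +, -, -, -, -
Number of sign changes: 2
Possible negative real roots: 2, 0

Positive roots: 3 or 1; Negative roots: 2 or 0


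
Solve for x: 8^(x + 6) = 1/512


Express both sides with the same base.
1/512 = 8^(-3)
Since the bases match, equate exponents: x + 6 = -3
So x = -3 - (6) = -9

x = -9


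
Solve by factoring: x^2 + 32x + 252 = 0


We need two numbers that multiply to 252 and add to 32.
Those numbers are 18 and 14 (since 18 * 14 = 252 and 18 + 14 = 32).
So x^2 + 32x + 252 = (x + 18)(x + 14) = 0
Setting each factor to zero: x = -18 or x = -14

x = -18, x = -14


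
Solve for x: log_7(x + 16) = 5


Convert to exponential form: x + 16 = 7^5 = 16807
x = 16807 - 16 = 16791
Check: log_7(16791 + 16) = log_7(16807) = log_7(16807) = 5 ✓

x = 16791


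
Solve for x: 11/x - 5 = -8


Subtract -5 from both sides: 11/x = -3
Multiply both sides by x: 11 = -3 * x
Divide by -3: x = -11/3

x = -11/3


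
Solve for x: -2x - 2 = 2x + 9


Starting with: -2x - 2 = 2x + 9
Move all x terms to left: (-2 - 2)x = 9 + 2
Simplify: -4x = 11
Divide both sides by -4: x = -11/4

x = -11/4


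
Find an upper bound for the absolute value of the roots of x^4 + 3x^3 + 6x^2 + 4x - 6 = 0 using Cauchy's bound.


Cauchy's bound: all roots r satisfy |r| <= 1 + max(|a_i/a_n|) for i = 0,...,n-1
where a_n is the leading coefficient.

Coefficients: [1, 3, 6, 4, -6]
Leading coefficient a_n = 1
Ratios |a_i/a_n|: 3, 6, 4, 6
Maximum ratio: 6
Cauchy's bound: |r| <= 1 + 6 = 7

Upper bound = 7


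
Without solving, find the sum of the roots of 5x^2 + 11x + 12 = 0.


By Vieta's formulas for ax^2 + bx + c = 0:
  Sum of roots = -b/a
  Product of roots = c/a

Here a = 5, b = 11, c = 12
Sum = -(11)/5 = -11/5
Product = 12/5 = 12/5

Sum = -11/5


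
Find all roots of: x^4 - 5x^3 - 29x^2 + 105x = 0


The constant term is 0, so x = 0 is a root. Factor out x:
  x^3 - 5x^2 - 29x + 105 = 0
Let p(x) = x^3 - 5x^2 - 29x + 105. By the rational root theorem (leading coefficient 1), any rational root is an integer divisor of 105: try ±1, ±2, ... in turn.
Test x = 1: value = 72 ≠ 0.
Test x = -1: value = 128 ≠ 0.
Test x = 3: value = 0 ✓, so (x - 3) is a factor.
Synthetic division by (x - 3): bring down 1; 1(3) - 5 = -2; (-2)(3) - 29 = -35; (-35)(3) + 105 = 0 → quotient x^2 - 2x - 35, remainder 0.
Solve the quadratic x^2 - 2x - 35 = 0: discriminant = (-2)^2 - 4(1)(-35) = 4 + 140 = 144.
sqrt(144) = 12, so x = (2 ± 12)/2: x = 7 or x = -5.
Collecting all roots found:

x = -5, x = 0, x = 3, x = 7


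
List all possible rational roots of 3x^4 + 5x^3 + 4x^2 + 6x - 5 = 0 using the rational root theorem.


Rational root theorem: possible roots are ±p/q where:
  p divides the constant term (-5): p ∈ {1, 5}
  q divides the leading coefficient (3): q ∈ {1, 3}

All possible rational roots: -5, -5/3, -1, -1/3, 1/3, 1, 5/3, 5

-5, -5/3, -1, -1/3, 1/3, 1, 5/3, 5


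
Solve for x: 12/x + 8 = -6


Subtract 8 from both sides: 12/x = -14
Multiply both sides by x: 12 = -14 * x
Divide by -14: x = -6/7

x = -6/7


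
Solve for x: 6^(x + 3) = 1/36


Express both sides with the same base.
1/36 = 6^(-2)
Since the bases match, equate exponents: x + 3 = -2
So x = -2 - (3) = -5

x = -5


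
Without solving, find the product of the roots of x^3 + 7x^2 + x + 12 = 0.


By Vieta's formulas for x^3 + bx^2 + cx + d = 0:
  r1 + r2 + r3 = -b/a = -7
  r1*r2 + r1*r3 + r2*r3 = c/a = 1
  r1*r2*r3 = -d/a = -12


Product = -12


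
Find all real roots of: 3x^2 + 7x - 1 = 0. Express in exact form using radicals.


Using the quadratic formula: x = (-b ± sqrt(b^2 - 4ac)) / (2a)
Here a = 3, b = 7, c = -1
Discriminant = b^2 - 4ac = 7^2 - 4(3)(-1) = 49 + 12 = 61
Since discriminant = 61 > 0, there are two real roots.
x = (-7 ± sqrt(61)) / 6
Numerically: x ≈ 0.1350 or x ≈ -2.4684

x = (-7 + sqrt(61)) / 6 or x = (-7 - sqrt(61)) / 6


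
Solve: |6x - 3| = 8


An absolute value equation |expr| = 8 gives two cases:
Case 1: 6x - 3 = 8
  6x = 11, so x = 11/6
Case 2: 6x - 3 = -8
  6x = -5, so x = -5/6

x = -5/6, x = 11/6


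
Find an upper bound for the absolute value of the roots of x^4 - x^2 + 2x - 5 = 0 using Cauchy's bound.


Cauchy's bound: all roots r satisfy |r| <= 1 + max(|a_i/a_n|) for i = 0,...,n-1
where a_n is the leading coefficient.

Coefficients: [1, 0, -1, 2, -5]
Leading coefficient a_n = 1
Ratios |a_i/a_n|: 0, 1, 2, 5
Maximum ratio: 5
Cauchy's bound: |r| <= 1 + 5 = 6

Upper bound = 6


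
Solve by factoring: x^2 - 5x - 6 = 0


We need two numbers that multiply to -6 and add to -5.
Those numbers are -6 and 1 (since (-6) * 1 = -6 and (-6) + 1 = -5).
So x^2 - 5x - 6 = (x - 6)(x + 1) = 0
Setting each factor to zero: x = 6 or x = -1

x = -1, x = 6


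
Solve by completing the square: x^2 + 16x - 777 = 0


Start: x^2 + 16x - 777 = 0
Move constant: x^2 + 16x = 777
Half of 16 is 8, squared is 64
Add 64 to both sides: x^2 + 16x + 64 = 841
(x + 8)^2 = 841
x + 8 = ±29
x = -8 + 29 = 21 or x = -8 - 29 = -37

x = -37, x = 21


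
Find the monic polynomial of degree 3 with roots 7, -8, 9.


A monic polynomial with roots 7, -8, 9 is:
p(x) = (x - 7)(x + 8)(x - 9)
After multiplying by (x - 7): x - 7
After multiplying by (x + 8): x^2 + x - 56
After multiplying by (x - 9): x^3 - 8x^2 - 65x + 504

x^3 - 8x^2 - 65x + 504


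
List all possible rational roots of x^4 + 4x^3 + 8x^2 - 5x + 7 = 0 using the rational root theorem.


Rational root theorem: possible roots are ±p/q where:
  p divides the constant term (7): p ∈ {1, 7}
  q divides the leading coefficient (1): q ∈ {1}

All possible rational roots: -7, -1, 1, 7

-7, -1, 1, 7


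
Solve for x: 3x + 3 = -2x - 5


Starting with: 3x + 3 = -2x - 5
Move all x terms to left: (3 + 2)x = -5 - 3
Simplify: 5x = -8
Divide both sides by 5: x = -8/5

x = -8/5


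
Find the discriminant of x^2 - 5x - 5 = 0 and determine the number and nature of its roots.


For ax^2 + bx + c = 0, discriminant D = b^2 - 4ac
Here a = 1, b = -5, c = -5
D = (-5)^2 - 4(1)(-5) = 25 + 20 = 45

D = 45 > 0 but not a perfect square
The equation has 2 distinct real irrational roots.

Discriminant = 45, 2 distinct real irrational roots


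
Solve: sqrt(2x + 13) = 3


Square both sides: 2x + 13 = 3^2 = 9
2x = 9 - 13 = -4
x = -2
Check: sqrt(2*(-2) + 13) = sqrt(9) = 3 ✓

x = -2


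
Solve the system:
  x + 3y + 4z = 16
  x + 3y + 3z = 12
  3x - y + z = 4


Using Cramer's rule. Expand each determinant along the first row.
D  = 1*[3*1 - 3*(-1)] - 3*[1*1 - 3*3] + 4*[1*(-1) - 3*3]
  = 1*(6) - 3*(-8) + 4*(-10) = -10
Dx = 16*[3*1 - 3*(-1)] - 3*[12*1 - 3*4] + 4*[12*(-1) - 3*4]
  = 16*(6) - 3*(0) + 4*(-24) = 0
Dy = 1*[12*1 - 3*4] - 16*[1*1 - 3*3] + 4*[1*4 - 12*3]
  = 1*(0) - 16*(-8) + 4*(-32) = 0
Dz = 1*[3*4 - 12*(-1)] - 3*[1*4 - 12*3] + 16*[1*(-1) - 3*3]
  = 1*(24) - 3*(-32) + 16*(-10) = -40
x = Dx/D = 0/-10 = 0, y = Dy/D = 0/-10 = 0, z = Dz/D = -40/-10 = 4
Check eq1: (1)(0) + (3)(0) + (4)(4) = 16 = 16 ✓
Check eq2: (1)(0) + (3)(0) + (3)(4) = 12 = 12 ✓
Check eq3: (3)(0) + (-1)(0) + (1)(4) = 4 = 4 ✓

x = 0, y = 0, z = 4


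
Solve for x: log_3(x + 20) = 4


Convert to exponential form: x + 20 = 3^4 = 81
x = 81 - 20 = 61
Check: log_3(61 + 20) = log_3(81) = log_3(81) = 4 ✓

x = 61


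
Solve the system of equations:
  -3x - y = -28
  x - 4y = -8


Using Cramer's rule:
Determinant D = (-3)(-4) - (1)(-1) = 12 + 1 = 13
Dx = (-28)(-4) - (-8)(-1) = 112 - 8 = 104
Dy = (-3)(-8) - (1)(-28) = 24 + 28 = 52
x = Dx/D = 104/13 = 8
y = Dy/D = 52/13 = 4

x = 8, y = 4


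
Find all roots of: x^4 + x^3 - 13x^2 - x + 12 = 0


Let p(x) = x^4 + x^3 - 13x^2 - x + 12. By the rational root theorem (leading coefficient 1), any rational root is an integer divisor of 12: try ±1, ±2, ... in turn.
Test x = 1: value = 0 ✓, so (x - 1) is a factor.
Synthetic division by (x - 1): bring down 1; 1(1) + 1 = 2; 2(1) - 13 = -11; (-11)(1) - 1 = -12; (-12)(1) + 12 = 0 → quotient x^3 + 2x^2 - 11x - 12, remainder 0.
Continue with the quotient x^3 + 2x^2 - 11x - 12 (candidates must divide 12; re-test x = 1 first in case it repeats).
Test x = 1: value = -20 ≠ 0.
Test x = -1: value = 0 ✓, so (x + 1) is a factor.
Synthetic division by (x + 1): bring down 1; 1(-1) + 2 = 1; 1(-1) - 11 = -12; (-12)(-1) - 12 = 0 → quotient x^2 + x - 12, remainder 0.
Solve the quadratic x^2 + x - 12 = 0: discriminant = 1^2 - 4(1)(-12) = 1 + 48 = 49.
sqrt(49) = 7, so x = (-1 ± 7)/2: x = 3 or x = -4.
Collecting all roots found:

x = -4, x = -1, x = 1, x = 3


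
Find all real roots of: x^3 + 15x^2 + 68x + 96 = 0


Let p(x) = x^3 + 15x^2 + 68x + 96. By the rational root theorem (leading coefficient 1), any rational root is an integer divisor of 96: try ±1, ±2, ... in turn.
Test x = 1: value = 180 ≠ 0.
Test x = -1: value = 42 ≠ 0.
Test x = 2: value = 300 ≠ 0.
Test x = -2: value = 12 ≠ 0.
Test x = 3: value = 462 ≠ 0.
Test x = -3: value = 0 ✓, so (x + 3) is a factor.
Synthetic division by (x + 3): bring down 1; 1(-3) + 15 = 12; 12(-3) + 68 = 32; 32(-3) + 96 = 0 → quotient x^2 + 12x + 32, remainder 0.
Solve the quadratic x^2 + 12x + 32 = 0: discriminant = 12^2 - 4(1)(32) = 144 - 128 = 16.
sqrt(16) = 4, so x = (-12 ± 4)/2: x = -4 or x = -8.

x = -8, x = -4, x = -3


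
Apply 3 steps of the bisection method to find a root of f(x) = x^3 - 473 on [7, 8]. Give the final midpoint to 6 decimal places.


f(x) = x^3 - 473
f(7) = -130 < 0
f(8) = 39 > 0

Step 1: midpoint = (7.000000 + 8.000000)/2 = 7.500000
  f(7.500000) = -51.125000
  f(mid) < 0, so root is in [7.500000, 8.000000]

Step 2: midpoint = (7.500000 + 8.000000)/2 = 7.750000
  f(7.750000) = -7.515625
  f(mid) < 0, so root is in [7.750000, 8.000000]

Step 3: midpoint = (7.750000 + 8.000000)/2 = 7.875000
  f(7.875000) = 15.373047
  f(mid) > 0, so root is in [7.750000, 7.875000]

midpoint = 7.875000


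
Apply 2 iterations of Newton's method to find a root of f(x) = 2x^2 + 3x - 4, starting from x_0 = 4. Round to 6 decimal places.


Newton's method: x_(n+1) = x_n - f(x_n)/f'(x_n)
f(x) = 2x^2 + 3x - 4
f'(x) = 4x + 3

Iteration 1:
  f(4.000000) = 40.000000
  f'(4.000000) = 19.000000
  x_1 = 4.000000 - (40.000000)/(19.000000) = 1.894737

Iteration 2:
  f(1.894737) = 8.864266
  f'(1.894737) = 10.578947
  x_2 = 1.894737 - (8.864266)/(10.578947) = 1.056821

x_2 = 1.056821


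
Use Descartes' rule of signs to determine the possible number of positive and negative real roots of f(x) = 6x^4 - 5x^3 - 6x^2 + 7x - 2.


Descartes' rule of signs:

For positive roots, count sign changes in f(x) = 6x^4 - 5x^3 - 6x^2 + 7x - 2:
Signs of coefficients: +, -, -, +, -
Number of sign changes: 3
Possible positive real roots: 3, 1

For negative roots, examine f(-x) = 6x^4 + 5x^3 - 6x^2 - 7x - 2:
Signs of coefficients: +, +, -, -, -
Number of sign changes: 1
Possible negative real roots: 1

Positive roots: 3 or 1; Negative roots: 1


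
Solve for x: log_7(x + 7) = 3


Convert to exponential form: x + 7 = 7^3 = 343
x = 343 - 7 = 336
Check: log_7(336 + 7) = log_7(343) = log_7(343) = 3 ✓

x = 336


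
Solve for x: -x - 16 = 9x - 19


Starting with: -x - 16 = 9x - 19
Move all x terms to left: (-1 - 9)x = -19 + 16
Simplify: -10x = -3
Divide both sides by -10: x = 3/10

x = 3/10


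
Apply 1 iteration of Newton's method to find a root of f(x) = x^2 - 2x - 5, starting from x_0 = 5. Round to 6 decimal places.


Newton's method: x_(n+1) = x_n - f(x_n)/f'(x_n)
f(x) = x^2 - 2x - 5
f'(x) = 2x - 2

Iteration 1:
  f(5.000000) = 10.000000
  f'(5.000000) = 8.000000
  x_1 = 5.000000 - (10.000000)/(8.000000) = 3.750000

x_1 = 3.750000


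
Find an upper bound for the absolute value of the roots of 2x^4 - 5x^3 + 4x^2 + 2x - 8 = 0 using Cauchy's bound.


Cauchy's bound: all roots r satisfy |r| <= 1 + max(|a_i/a_n|) for i = 0,...,n-1
where a_n is the leading coefficient.

Coefficients: [2, -5, 4, 2, -8]
Leading coefficient a_n = 2
Ratios |a_i/a_n|: 5/2, 2, 1, 4
Maximum ratio: 4
Cauchy's bound: |r| <= 1 + 4 = 5

Upper bound = 5


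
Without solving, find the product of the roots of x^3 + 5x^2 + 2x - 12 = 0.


By Vieta's formulas for x^3 + bx^2 + cx + d = 0:
  r1 + r2 + r3 = -b/a = -5
  r1*r2 + r1*r3 + r2*r3 = c/a = 2
  r1*r2*r3 = -d/a = 12


Product = 12


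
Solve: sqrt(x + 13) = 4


Square both sides: x + 13 = 4^2 = 16
x = 16 - 13 = 3
x = 3
Check: sqrt(1*3 + 13) = sqrt(16) = 4 ✓

x = 3


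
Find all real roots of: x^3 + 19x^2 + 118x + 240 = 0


Let p(x) = x^3 + 19x^2 + 118x + 240. By the rational root theorem (leading coefficient 1), any rational root is an integer divisor of 240: try ±1, ±2, ... in turn.
Test x = 1: value = 378 ≠ 0.
Test x = -1: value = 140 ≠ 0.
Test x = 2: value = 560 ≠ 0.
Test x = -2: value = 72 ≠ 0.
Test x = 3: value = 792 ≠ 0.
Test x = -3: value = 30 ≠ 0.
Test x = 4: value = 1080 ≠ 0.
Test x = -4: value = 8 ≠ 0.
Test x = 5: value = 1430 ≠ 0.
Test x = -5: value = 0 ✓, so (x + 5) is a factor.
Synthetic division by (x + 5): bring down 1; 1(-5) + 19 = 14; 14(-5) + 118 = 48; 48(-5) + 240 = 0 → quotient x^2 + 14x + 48, remainder 0.
Solve the quadratic x^2 + 14x + 48 = 0: discriminant = 14^2 - 4(1)(48) = 196 - 192 = 4.
sqrt(4) = 2, so x = (-14 ± 2)/2: x = -6 or x = -8.

x = -8, x = -6, x = -5


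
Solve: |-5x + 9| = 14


An absolute value equation |expr| = 14 gives two cases:
Case 1: -5x + 9 = 14
  -5x = 5, so x = -1
Case 2: -5x + 9 = -14
  -5x = -23, so x = 23/5

x = -1, x = 23/5


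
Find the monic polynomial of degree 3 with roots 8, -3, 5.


A monic polynomial with roots 8, -3, 5 is:
p(x) = (x - 8)(x + 3)(x - 5)
After multiplying by (x - 8): x - 8
After multiplying by (x + 3): x^2 - 5x - 24
After multiplying by (x - 5): x^3 - 10x^2 + x + 120

x^3 - 10x^2 + x + 120


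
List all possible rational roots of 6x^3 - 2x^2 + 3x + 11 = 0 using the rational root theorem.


Rational root theorem: possible roots are ±p/q where:
  p divides the constant term (11): p ∈ {1, 11}
  q divides the leading coefficient (6): q ∈ {1, 2, 3, 6}

All possible rational roots: -11, -11/2, -11/3, -11/6, -1, -1/2, -1/3, -1/6, 1/6, 1/3, 1/2, 1, 11/6, 11/3, 11/2, 11

-11, -11/2, -11/3, -11/6, -1, -1/2, -1/3, -1/6, 1/6, 1/3, 1/2, 1, 11/6, 11/3, 11/2, 11


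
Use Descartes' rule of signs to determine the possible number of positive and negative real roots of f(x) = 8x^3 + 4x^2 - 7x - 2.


Descartes' rule of signs:

For positive roots, count sign changes in f(x) = 8x^3 + 4x^2 - 7x - 2:
Signs of coefficients: +, +, -, -
Number of sign changes: 1
Possible positive real roots: 1

For negative roots, examine f(-x) = -8x^3 + 4x^2 + 7x - 2:
Signs of coefficients: -, +, +, -
Number of sign changes: 2
Possible negative real roots: 2, 0

Positive roots: 1; Negative roots: 2 or 0


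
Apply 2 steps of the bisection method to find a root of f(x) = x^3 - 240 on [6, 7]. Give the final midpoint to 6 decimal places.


f(x) = x^3 - 240
f(6) = -24 < 0
f(7) = 103 > 0

Step 1: midpoint = (6.000000 + 7.000000)/2 = 6.500000
  f(6.500000) = 34.625000
  f(mid) > 0, so root is in [6.000000, 6.500000]

Step 2: midpoint = (6.000000 + 6.500000)/2 = 6.250000
  f(6.250000) = 4.140625
  f(mid) > 0, so root is in [6.000000, 6.250000]

midpoint = 6.250000


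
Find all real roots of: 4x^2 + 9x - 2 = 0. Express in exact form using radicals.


Using the quadratic formula: x = (-b ± sqrt(b^2 - 4ac)) / (2a)
Here a = 4, b = 9, c = -2
Discriminant = b^2 - 4ac = 9^2 - 4(4)(-2) = 81 + 32 = 113
Since discriminant = 113 > 0, there are two real roots.
x = (-9 ± sqrt(113)) / 8
Numerically: x ≈ 0.2038 or x ≈ -2.4538

x = (-9 + sqrt(113)) / 8 or x = (-9 - sqrt(113)) / 8


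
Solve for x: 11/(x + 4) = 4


Multiply both sides by (x + 4): 11 = 4(x + 4)
Distribute: 11 = 4x + 16
4x = 11 - 16 = -5
x = -5/4

x = -5/4


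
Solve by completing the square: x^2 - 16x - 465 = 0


Start: x^2 - 16x - 465 = 0
Move constant: x^2 - 16x = 465
Half of -16 is -8, squared is 64
Add 64 to both sides: x^2 - 16x + 64 = 529
(x - 8)^2 = 529
x - 8 = ±23
x = 8 + 23 = 31 or x = 8 - 23 = -15

x = -15, x = 31


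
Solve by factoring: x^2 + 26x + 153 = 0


We need two numbers that multiply to 153 and add to 26.
Those numbers are 9 and 17 (since 9 * 17 = 153 and 9 + 17 = 26).
So x^2 + 26x + 153 = (x + 9)(x + 17) = 0
Setting each factor to zero: x = -9 or x = -17

x = -17, x = -9


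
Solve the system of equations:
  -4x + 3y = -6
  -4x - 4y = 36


Using Cramer's rule:
Determinant D = (-4)(-4) - (-4)(3) = 16 + 12 = 28
Dx = (-6)(-4) - (36)(3) = 24 - 108 = -84
Dy = (-4)(36) - (-4)(-6) = -144 - 24 = -168
x = Dx/D = -84/28 = -3
y = Dy/D = -168/28 = -6

x = -3, y = -6


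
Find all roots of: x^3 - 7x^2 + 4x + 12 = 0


Let p(x) = x^3 - 7x^2 + 4x + 12. By the rational root theorem (leading coefficient 1), any rational root is an integer divisor of 12: try ±1, ±2, ... in turn.
Test x = 1: value = 10 ≠ 0.
Test x = -1: value = 0 ✓, so (x + 1) is a factor.
Synthetic division by (x + 1): bring down 1; 1(-1) - 7 = -8; (-8)(-1) + 4 = 12; 12(-1) + 12 = 0 → quotient x^2 - 8x + 12, remainder 0.
Solve the quadratic x^2 - 8x + 12 = 0: discriminant = (-8)^2 - 4(1)(12) = 64 - 48 = 16.
sqrt(16) = 4, so x = (8 ± 4)/2: x = 6 or x = 2.
Collecting all roots found:

x = -1, x = 2, x = 6


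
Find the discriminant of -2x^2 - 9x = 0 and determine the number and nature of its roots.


For ax^2 + bx + c = 0, discriminant D = b^2 - 4ac
Here a = -2, b = -9, c = 0
D = (-9)^2 - 4(-2)(0) = 81 - 0 = 81

D = 81 > 0 and is a perfect square (sqrt = 9)
The equation has 2 distinct real rational roots.

Discriminant = 81, 2 distinct real rational roots


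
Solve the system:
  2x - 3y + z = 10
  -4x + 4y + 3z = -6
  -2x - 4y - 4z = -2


Using Cramer's rule. Expand each determinant along the first row.
D  = 2*[4*(-4) - 3*(-4)] - (-3)*[(-4)*(-4) - 3*(-2)] + 1*[(-4)*(-4) - 4*(-2)]
  = 2*(-4) - (-3)*(22) + 1*(24) = 82
Dx = 10*[4*(-4) - 3*(-4)] - (-3)*[(-6)*(-4) - 3*(-2)] + 1*[(-6)*(-4) - 4*(-2)]
  = 10*(-4) - (-3)*(30) + 1*(32) = 82
Dy = 2*[(-6)*(-4) - 3*(-2)] - 10*[(-4)*(-4) - 3*(-2)] + 1*[(-4)*(-2) - (-6)*(-2)]
  = 2*(30) - 10*(22) + 1*(-4) = -164
Dz = 2*[4*(-2) - (-6)*(-4)] - (-3)*[(-4)*(-2) - (-6)*(-2)] + 10*[(-4)*(-4) - 4*(-2)]
  = 2*(-32) - (-3)*(-4) + 10*(24) = 164
x = Dx/D = 82/82 = 1, y = Dy/D = -164/82 = -2, z = Dz/D = 164/82 = 2
Check eq1: (2)(1) + (-3)(-2) + (1)(2) = 10 = 10 ✓
Check eq2: (-4)(1) + (4)(-2) + (3)(2) = -6 = -6 ✓
Check eq3: (-2)(1) + (-4)(-2) + (-4)(2) = -2 = -2 ✓

x = 1, y = -2, z = 2


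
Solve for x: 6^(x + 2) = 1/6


Express both sides with the same base.
1/6 = 6^(-1)
Since the bases match, equate exponents: x + 2 = -1
So x = -1 - (2) = -3

x = -3


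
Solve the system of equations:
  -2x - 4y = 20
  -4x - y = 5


Using Cramer's rule:
Determinant D = (-2)(-1) - (-4)(-4) = 2 - 16 = -14
Dx = (20)(-1) - (5)(-4) = -20 + 20 = 0
Dy = (-2)(5) - (-4)(20) = -10 + 80 = 70
x = Dx/D = 0/-14 = 0
y = Dy/D = 70/-14 = -5

x = 0, y = -5


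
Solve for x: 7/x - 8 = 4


Subtract -8 from both sides: 7/x = 12
Multiply both sides by x: 7 = 12 * x
Divide by 12: x = 7/12

x = 7/12


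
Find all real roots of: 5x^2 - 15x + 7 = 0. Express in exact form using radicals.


Using the quadratic formula: x = (-b ± sqrt(b^2 - 4ac)) / (2a)
Here a = 5, b = -15, c = 7
Discriminant = b^2 - 4ac = (-15)^2 - 4(5)(7) = 225 - 140 = 85
Since discriminant = 85 > 0, there are two real roots.
x = (15 ± sqrt(85)) / 10
Numerically: x ≈ 2.4220 or x ≈ 0.5780

x = (15 + sqrt(85)) / 10 or x = (15 - sqrt(85)) / 10


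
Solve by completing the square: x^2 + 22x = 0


Start: x^2 + 22x + 0 = 0
Move constant: x^2 + 22x = 0
Half of 22 is 11, squared is 121
Add 121 to both sides: x^2 + 22x + 121 = 121
(x + 11)^2 = 121
x + 11 = ±11
x = -11 + 11 = 0 or x = -11 - 11 = -22

x = -22, x = 0


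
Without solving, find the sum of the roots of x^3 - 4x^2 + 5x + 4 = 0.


By Vieta's formulas for x^3 + bx^2 + cx + d = 0:
  r1 + r2 + r3 = -b/a = 4
  r1*r2 + r1*r3 + r2*r3 = c/a = 5
  r1*r2*r3 = -d/a = -4


Sum = 4


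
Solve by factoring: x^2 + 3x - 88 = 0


We need two numbers that multiply to -88 and add to 3.
Those numbers are 11 and -8 (since 11 * (-8) = -88 and 11 + (-8) = 3).
So x^2 + 3x - 88 = (x + 11)(x - 8) = 0
Setting each factor to zero: x = -11 or x = 8

x = -11, x = 8


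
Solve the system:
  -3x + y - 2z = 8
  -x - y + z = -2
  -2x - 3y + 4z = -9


Using Cramer's rule. Expand each determinant along the first row.
D  = (-3)*[(-1)*4 - 1*(-3)] - 1*[(-1)*4 - 1*(-2)] + (-2)*[(-1)*(-3) - (-1)*(-2)]
  = (-3)*(-1) - 1*(-2) + (-2)*(1) = 3
Dx = 8*[(-1)*4 - 1*(-3)] - 1*[(-2)*4 - 1*(-9)] + (-2)*[(-2)*(-3) - (-1)*(-9)]
  = 8*(-1) - 1*(1) + (-2)*(-3) = -3
Dy = (-3)*[(-2)*4 - 1*(-9)] - 8*[(-1)*4 - 1*(-2)] + (-2)*[(-1)*(-9) - (-2)*(-2)]
  = (-3)*(1) - 8*(-2) + (-2)*(5) = 3
Dz = (-3)*[(-1)*(-9) - (-2)*(-3)] - 1*[(-1)*(-9) - (-2)*(-2)] + 8*[(-1)*(-3) - (-1)*(-2)]
  = (-3)*(3) - 1*(5) + 8*(1) = -6
x = Dx/D = -3/3 = -1, y = Dy/D = 3/3 = 1, z = Dz/D = -6/3 = -2
Check eq1: (-3)(-1) + (1)(1) + (-2)(-2) = 8 = 8 ✓
Check eq2: (-1)(-1) + (-1)(1) + (1)(-2) = -2 = -2 ✓
Check eq3: (-2)(-1) + (-3)(1) + (4)(-2) = -9 = -9 ✓

x = -1, y = 1, z = -2


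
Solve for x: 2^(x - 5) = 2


Express both sides with the same base.
2 = 2^1
Since the bases match, equate exponents: x - 5 = 1
So x = 1 - (-5) = 6

x = 6


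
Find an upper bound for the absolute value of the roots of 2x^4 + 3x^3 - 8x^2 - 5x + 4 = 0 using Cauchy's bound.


Cauchy's bound: all roots r satisfy |r| <= 1 + max(|a_i/a_n|) for i = 0,...,n-1
where a_n is the leading coefficient.

Coefficients: [2, 3, -8, -5, 4]
Leading coefficient a_n = 2
Ratios |a_i/a_n|: 3/2, 4, 5/2, 2
Maximum ratio: 4
Cauchy's bound: |r| <= 1 + 4 = 5

Upper bound = 5


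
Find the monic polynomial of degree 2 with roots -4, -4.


A monic polynomial with roots -4, -4 is:
p(x) = (x + 4)(x + 4)
After multiplying by (x + 4): x + 4
After multiplying by (x + 4): x^2 + 8x + 16

x^2 + 8x + 16


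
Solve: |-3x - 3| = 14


An absolute value equation |expr| = 14 gives two cases:
Case 1: -3x - 3 = 14
  -3x = 17, so x = -17/3
Case 2: -3x - 3 = -14
  -3x = -11, so x = 11/3

x = -17/3, x = 11/3


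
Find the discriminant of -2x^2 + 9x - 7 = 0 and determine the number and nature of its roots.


For ax^2 + bx + c = 0, discriminant D = b^2 - 4ac
Here a = -2, b = 9, c = -7
D = (9)^2 - 4(-2)(-7) = 81 - 56 = 25

D = 25 > 0 and is a perfect square (sqrt = 5)
The equation has 2 distinct real rational roots.

Discriminant = 25, 2 distinct real rational roots


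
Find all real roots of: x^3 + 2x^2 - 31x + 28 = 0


Let p(x) = x^3 + 2x^2 - 31x + 28. By the rational root theorem (leading coefficient 1), any rational root is an integer divisor of 28: try ±1, ±2, ... in turn.
Test x = 1: value = 0 ✓, so (x - 1) is a factor.
Synthetic division by (x - 1): bring down 1; 1(1) + 2 = 3; 3(1) - 31 = -28; (-28)(1) + 28 = 0 → quotient x^2 + 3x - 28, remainder 0.
Solve the quadratic x^2 + 3x - 28 = 0: discriminant = 3^2 - 4(1)(-28) = 9 + 112 = 121.
sqrt(121) = 11, so x = (-3 ± 11)/2: x = 4 or x = -7.

x = -7, x = 1, x = 4


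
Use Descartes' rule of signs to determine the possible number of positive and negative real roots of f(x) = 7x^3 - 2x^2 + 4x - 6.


Descartes' rule of signs:

For positive roots, count sign changes in f(x) = 7x^3 - 2x^2 + 4x - 6:
Signs of coefficients: +, -, +, -
Number of sign changes: 3
Possible positive real roots: 3, 1

For negative roots, examine f(-x) = -7x^3 - 2x^2 - 4x - 6:
Signs of coefficients: -, -, -, -
Number of sign changes: 0
Possible negative real roots: 0

Positive roots: 3 or 1; Negative roots: 0


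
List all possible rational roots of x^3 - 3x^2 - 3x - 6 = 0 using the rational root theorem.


Rational root theorem: possible roots are ±p/q where:
  p divides the constant term (-6): p ∈ {1, 2, 3, 6}
  q divides the leading coefficient (1): q ∈ {1}

All possible rational roots: -6, -3, -2, -1, 1, 2, 3, 6

-6, -3, -2, -1, 1, 2, 3, 6


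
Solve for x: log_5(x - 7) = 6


Convert to exponential form: x - 7 = 5^6 = 15625
x = 15625 + 7 = 15632
Check: log_5(15632 - 7) = log_5(15625) = log_5(15625) = 6 ✓

x = 15632


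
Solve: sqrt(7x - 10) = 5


Square both sides: 7x - 10 = 5^2 = 25
7x = 25 + 10 = 35
x = 5
Check: sqrt(7*5 - 10) = sqrt(25) = 5 ✓

x = 5


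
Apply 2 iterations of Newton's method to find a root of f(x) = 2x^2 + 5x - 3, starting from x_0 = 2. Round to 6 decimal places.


Newton's method: x_(n+1) = x_n - f(x_n)/f'(x_n)
f(x) = 2x^2 + 5x - 3
f'(x) = 4x + 5

Iteration 1:
  f(2.000000) = 15.000000
  f'(2.000000) = 13.000000
  x_1 = 2.000000 - (15.000000)/(13.000000) = 0.846154

Iteration 2:
  f(0.846154) = 2.662722
  f'(0.846154) = 8.384615
  x_2 = 0.846154 - (2.662722)/(8.384615) = 0.528582

x_2 = 0.528582


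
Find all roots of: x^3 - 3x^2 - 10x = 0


The constant term is 0, so x = 0 is a root. Factor out x:
  x^2 - 3x - 10 = 0
Solve the quadratic x^2 - 3x - 10 = 0: discriminant = (-3)^2 - 4(1)(-10) = 9 + 40 = 49.
sqrt(49) = 7, so x = (3 ± 7)/2: x = 5 or x = -2.
Collecting all roots found:

x = -2, x = 0, x = 5


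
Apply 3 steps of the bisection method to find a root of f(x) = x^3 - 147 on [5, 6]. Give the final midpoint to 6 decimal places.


f(x) = x^3 - 147
f(5) = -22 < 0
f(6) = 69 > 0

Step 1: midpoint = (5.000000 + 6.000000)/2 = 5.500000
  f(5.500000) = 19.375000
  f(mid) > 0, so root is in [5.000000, 5.500000]

Step 2: midpoint = (5.000000 + 5.500000)/2 = 5.250000
  f(5.250000) = -2.296875
  f(mid) < 0, so root is in [5.250000, 5.500000]

Step 3: midpoint = (5.250000 + 5.500000)/2 = 5.375000
  f(5.375000) = 8.287109
  f(mid) > 0, so root is in [5.250000, 5.375000]

midpoint = 5.375000


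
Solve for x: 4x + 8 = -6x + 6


Starting with: 4x + 8 = -6x + 6
Move all x terms to left: (4 + 6)x = 6 - 8
Simplify: 10x = -2
Divide both sides by 10: x = -1/5

x = -1/5


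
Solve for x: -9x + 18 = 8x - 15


Starting with: -9x + 18 = 8x - 15
Move all x terms to left: (-9 - 8)x = -15 - 18
Simplify: -17x = -33
Divide both sides by -17: x = 33/17

x = 33/17


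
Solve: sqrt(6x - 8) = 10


Square both sides: 6x - 8 = 10^2 = 100
6x = 100 + 8 = 108
x = 18
Check: sqrt(6*18 - 8) = sqrt(100) = 10 ✓

x = 18


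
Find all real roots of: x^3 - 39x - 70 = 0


Let p(x) = x^3 - 39x - 70. By the rational root theorem (leading coefficient 1), any rational root is an integer divisor of 70: try ±1, ±2, ... in turn.
Test x = 1: value = -108 ≠ 0.
Test x = -1: value = -32 ≠ 0.
Test x = 2: value = -140 ≠ 0.
Test x = -2: value = 0 ✓, so (x + 2) is a factor.
Synthetic division by (x + 2): bring down 1; 1(-2) + 0 = -2; (-2)(-2) - 39 = -35; (-35)(-2) - 70 = 0 → quotient x^2 - 2x - 35, remainder 0.
Solve the quadratic x^2 - 2x - 35 = 0: discriminant = (-2)^2 - 4(1)(-35) = 4 + 140 = 144.
sqrt(144) = 12, so x = (2 ± 12)/2: x = 7 or x = -5.

x = -5, x = -2, x = 7


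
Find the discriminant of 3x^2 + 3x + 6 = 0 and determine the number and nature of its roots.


For ax^2 + bx + c = 0, discriminant D = b^2 - 4ac
Here a = 3, b = 3, c = 6
D = (3)^2 - 4(3)(6) = 9 - 72 = -63

D = -63 < 0
The equation has no real roots (2 complex conjugate roots).

Discriminant = -63, no real roots (2 complex conjugate roots)


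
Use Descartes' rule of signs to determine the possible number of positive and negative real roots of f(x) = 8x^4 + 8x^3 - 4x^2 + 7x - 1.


Descartes' rule of signs:

For positive roots, count sign changes in f(x) = 8x^4 + 8x^3 - 4x^2 + 7x - 1:
Signs of coefficients: +, +, -, +, -
Number of sign changes: 3
Possible positive real roots: 3, 1

For negative roots, examine f(-x) = 8x^4 - 8x^3 - 4x^2 - 7x - 1:
Signs of coefficients: +, -, -, -, -
Number of sign changes: 1
Possible negative real roots: 1

Positive roots: 3 or 1; Negative roots: 1


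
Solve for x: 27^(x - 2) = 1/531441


Express both sides with the same base.
1/531441 = 27^(-4)
Since the bases match, equate exponents: x - 2 = -4
So x = -4 - (-2) = -2

x = -2


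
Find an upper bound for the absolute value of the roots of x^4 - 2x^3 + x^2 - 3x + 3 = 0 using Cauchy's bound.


Cauchy's bound: all roots r satisfy |r| <= 1 + max(|a_i/a_n|) for i = 0,...,n-1
where a_n is the leading coefficient.

Coefficients: [1, -2, 1, -3, 3]
Leading coefficient a_n = 1
Ratios |a_i/a_n|: 2, 1, 3, 3
Maximum ratio: 3
Cauchy's bound: |r| <= 1 + 3 = 4

Upper bound = 4


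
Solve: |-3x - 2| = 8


An absolute value equation |expr| = 8 gives two cases:
Case 1: -3x - 2 = 8
  -3x = 10, so x = -10/3
Case 2: -3x - 2 = -8
  -3x = -6, so x = 2

x = -10/3, x = 2


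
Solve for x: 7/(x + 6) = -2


Multiply both sides by (x + 6): 7 = -2(x + 6)
Distribute: 7 = -2x - 12
-2x = 7 + 12 = 19
x = -19/2

x = -19/2


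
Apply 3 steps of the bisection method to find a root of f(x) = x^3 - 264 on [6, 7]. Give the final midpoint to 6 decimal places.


f(x) = x^3 - 264
f(6) = -48 < 0
f(7) = 79 > 0

Step 1: midpoint = (6.000000 + 7.000000)/2 = 6.500000
  f(6.500000) = 10.625000
  f(mid) > 0, so root is in [6.000000, 6.500000]

Step 2: midpoint = (6.000000 + 6.500000)/2 = 6.250000
  f(6.250000) = -19.859375
  f(mid) < 0, so root is in [6.250000, 6.500000]

Step 3: midpoint = (6.250000 + 6.500000)/2 = 6.375000
  f(6.375000) = -4.916016
  f(mid) < 0, so root is in [6.375000, 6.500000]

midpoint = 6.375000


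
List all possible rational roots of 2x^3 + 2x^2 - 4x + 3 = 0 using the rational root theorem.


Rational root theorem: possible roots are ±p/q where:
  p divides the constant term (3): p ∈ {1, 3}
  q divides the leading coefficient (2): q ∈ {1, 2}

All possible rational roots: -3, -3/2, -1, -1/2, 1/2, 1, 3/2, 3

-3, -3/2, -1, -1/2, 1/2, 1, 3/2, 3


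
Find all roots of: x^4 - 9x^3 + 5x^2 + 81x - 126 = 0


Let p(x) = x^4 - 9x^3 + 5x^2 + 81x - 126. By the rational root theorem (leading coefficient 1), any rational root is an integer divisor of 126: try ±1, ±2, ... in turn.
Test x = 1: value = -48 ≠ 0.
Test x = -1: value = -192 ≠ 0.
Test x = 2: value = 0 ✓, so (x - 2) is a factor.
Synthetic division by (x - 2): bring down 1; 1(2) - 9 = -7; (-7)(2) + 5 = -9; (-9)(2) + 81 = 63; 63(2) - 126 = 0 → quotient x^3 - 7x^2 - 9x + 63, remainder 0.
Continue with the quotient x^3 - 7x^2 - 9x + 63 (candidates must divide 63).
Test x = 3: value = 0 ✓, so (x - 3) is a factor.
Synthetic division by (x - 3): bring down 1; 1(3) - 7 = -4; (-4)(3) - 9 = -21; (-21)(3) + 63 = 0 → quotient x^2 - 4x - 21, remainder 0.
Solve the quadratic x^2 - 4x - 21 = 0: discriminant = (-4)^2 - 4(1)(-21) = 16 + 84 = 100.
sqrt(100) = 10, so x = (4 ± 10)/2: x = 7 or x = -3.
Collecting all roots found:

x = -3, x = 2, x = 3, x = 7


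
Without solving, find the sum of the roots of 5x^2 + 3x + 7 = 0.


By Vieta's formulas for ax^2 + bx + c = 0:
  Sum of roots = -b/a
  Product of roots = c/a

Here a = 5, b = 3, c = 7
Sum = -(3)/5 = -3/5
Product = 7/5 = 7/5

Sum = -3/5


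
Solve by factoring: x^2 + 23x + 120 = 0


We need two numbers that multiply to 120 and add to 23.
Those numbers are 8 and 15 (since 8 * 15 = 120 and 8 + 15 = 23).
So x^2 + 23x + 120 = (x + 8)(x + 15) = 0
Setting each factor to zero: x = -8 or x = -15

x = -15, x = -8


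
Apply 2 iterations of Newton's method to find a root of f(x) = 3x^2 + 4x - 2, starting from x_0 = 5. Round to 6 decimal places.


Newton's method: x_(n+1) = x_n - f(x_n)/f'(x_n)
f(x) = 3x^2 + 4x - 2
f'(x) = 6x + 4

Iteration 1:
  f(5.000000) = 93.000000
  f'(5.000000) = 34.000000
  x_1 = 5.000000 - (93.000000)/(34.000000) = 2.264706

Iteration 2:
  f(2.264706) = 22.445502
  f'(2.264706) = 17.588235
  x_2 = 2.264706 - (22.445502)/(17.588235) = 0.988540

x_2 = 0.988540


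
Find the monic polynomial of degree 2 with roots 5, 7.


A monic polynomial with roots 5, 7 is:
p(x) = (x - 5)(x - 7)
After multiplying by (x - 5): x - 5
After multiplying by (x - 7): x^2 - 12x + 35

x^2 - 12x + 35


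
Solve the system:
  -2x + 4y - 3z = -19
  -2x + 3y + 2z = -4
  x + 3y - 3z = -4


Using Cramer's rule. Expand each determinant along the first row.
D  = (-2)*[3*(-3) - 2*3] - 4*[(-2)*(-3) - 2*1] + (-3)*[(-2)*3 - 3*1]
  = (-2)*(-15) - 4*(4) + (-3)*(-9) = 41
Dx = (-19)*[3*(-3) - 2*3] - 4*[(-4)*(-3) - 2*(-4)] + (-3)*[(-4)*3 - 3*(-4)]
  = (-19)*(-15) - 4*(20) + (-3)*(0) = 205
Dy = (-2)*[(-4)*(-3) - 2*(-4)] - (-19)*[(-2)*(-3) - 2*1] + (-3)*[(-2)*(-4) - (-4)*1]
  = (-2)*(20) - (-19)*(4) + (-3)*(12) = 0
Dz = (-2)*[3*(-4) - (-4)*3] - 4*[(-2)*(-4) - (-4)*1] + (-19)*[(-2)*3 - 3*1]
  = (-2)*(0) - 4*(12) + (-19)*(-9) = 123
x = Dx/D = 205/41 = 5, y = Dy/D = 0/41 = 0, z = Dz/D = 123/41 = 3
Check eq1: (-2)(5) + (4)(0) + (-3)(3) = -19 = -19 ✓
Check eq2: (-2)(5) + (3)(0) + (2)(3) = -4 = -4 ✓
Check eq3: (1)(5) + (3)(0) + (-3)(3) = -4 = -4 ✓

x = 5, y = 0, z = 3


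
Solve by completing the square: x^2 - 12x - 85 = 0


Start: x^2 - 12x - 85 = 0
Move constant: x^2 - 12x = 85
Half of -12 is -6, squared is 36
Add 36 to both sides: x^2 - 12x + 36 = 121
(x - 6)^2 = 121
x - 6 = ±11
x = 6 + 11 = 17 or x = 6 - 11 = -5

x = -5, x = 17


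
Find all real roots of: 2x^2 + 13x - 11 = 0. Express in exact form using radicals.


Using the quadratic formula: x = (-b ± sqrt(b^2 - 4ac)) / (2a)
Here a = 2, b = 13, c = -11
Discriminant = b^2 - 4ac = 13^2 - 4(2)(-11) = 169 + 88 = 257
Since discriminant = 257 > 0, there are two real roots.
x = (-13 ± sqrt(257)) / 4
Numerically: x ≈ 0.7578 or x ≈ -7.2578

x = (-13 + sqrt(257)) / 4 or x = (-13 - sqrt(257)) / 4


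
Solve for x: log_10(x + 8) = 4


Convert to exponential form: x + 8 = 10^4 = 10000
x = 10000 - 8 = 9992
Check: log_10(9992 + 8) = log_10(10000) = log_10(10000) = 4 ✓

x = 9992


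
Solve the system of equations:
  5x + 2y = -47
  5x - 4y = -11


Using Cramer's rule:
Determinant D = (5)(-4) - (5)(2) = -20 - 10 = -30
Dx = (-47)(-4) - (-11)(2) = 188 + 22 = 210
Dy = (5)(-11) - (5)(-47) = -55 + 235 = 180
x = Dx/D = 210/-30 = -7
y = Dy/D = 180/-30 = -6

x = -7, y = -6


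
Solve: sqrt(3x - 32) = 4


Square both sides: 3x - 32 = 4^2 = 16
3x = 16 + 32 = 48
x = 16
Check: sqrt(3*16 - 32) = sqrt(16) = 4 ✓

x = 16


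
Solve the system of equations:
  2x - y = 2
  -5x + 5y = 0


Using Cramer's rule:
Determinant D = (2)(5) - (-5)(-1) = 10 - 5 = 5
Dx = (2)(5) - (0)(-1) = 10 - 0 = 10
Dy = (2)(0) - (-5)(2) = 0 + 10 = 10
x = Dx/D = 10/5 = 2
y = Dy/D = 10/5 = 2

x = 2, y = 2


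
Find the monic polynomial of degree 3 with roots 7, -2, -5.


A monic polynomial with roots 7, -2, -5 is:
p(x) = (x - 7)(x + 2)(x + 5)
After multiplying by (x - 7): x - 7
After multiplying by (x + 2): x^2 - 5x - 14
After multiplying by (x + 5): x^3 - 39x - 70

x^3 - 39x - 70


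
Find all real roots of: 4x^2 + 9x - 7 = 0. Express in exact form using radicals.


Using the quadratic formula: x = (-b ± sqrt(b^2 - 4ac)) / (2a)
Here a = 4, b = 9, c = -7
Discriminant = b^2 - 4ac = 9^2 - 4(4)(-7) = 81 + 112 = 193
Since discriminant = 193 > 0, there are two real roots.
x = (-9 ± sqrt(193)) / 8
Numerically: x ≈ 0.6116 or x ≈ -2.8616

x = (-9 + sqrt(193)) / 8 or x = (-9 - sqrt(193)) / 8


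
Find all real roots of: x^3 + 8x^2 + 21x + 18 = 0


Let p(x) = x^3 + 8x^2 + 21x + 18. By the rational root theorem (leading coefficient 1), any rational root is an integer divisor of 18: try ±1, ±2, ... in turn.
Test x = 1: value = 48 ≠ 0.
Test x = -1: value = 4 ≠ 0.
Test x = 2: value = 100 ≠ 0.
Test x = -2: value = 0 ✓, so (x + 2) is a factor.
Synthetic division by (x + 2): bring down 1; 1(-2) + 8 = 6; 6(-2) + 21 = 9; 9(-2) + 18 = 0 → quotient x^2 + 6x + 9, remainder 0.
Solve the quadratic x^2 + 6x + 9 = 0: discriminant = 6^2 - 4(1)(9) = 36 - 36 = 0.
Discriminant = 0, so a double root: x = -6/2 = -3.

x = -3 (multiplicity 2), x = -2
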